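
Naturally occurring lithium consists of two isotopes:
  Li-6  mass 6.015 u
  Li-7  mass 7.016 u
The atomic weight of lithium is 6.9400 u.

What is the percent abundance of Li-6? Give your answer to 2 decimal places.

7.59%

With x = fraction of Li-6 (so Li-7 is 1 − x):
6.015·x + 7.016·(1 − x) = 6.9400
(6.015 − 7.016)·x = 6.9400 − 7.016
x = -0.0760 / -1.001 = 0.07592 → 7.59% Li-6, 92.41% Li-7.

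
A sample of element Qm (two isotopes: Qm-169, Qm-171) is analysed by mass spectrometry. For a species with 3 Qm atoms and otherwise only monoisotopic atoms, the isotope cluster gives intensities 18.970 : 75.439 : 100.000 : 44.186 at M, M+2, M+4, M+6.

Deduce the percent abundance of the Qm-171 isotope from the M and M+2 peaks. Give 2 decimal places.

57.00%

Write p for the Qm-169 fraction. I(M+2)/I(M) = [C(3,1)·p^2·(1−p)] / p^3 = 3·(1−p)/p = 75.439/18.970 = 3.9768
(1−p)/p = 3.9768/3 = 1.3256  ⇒  p = 1/(1 + 1.3256) = 0.4300
Qm-169: 43.00%, Qm-171: 57.00%.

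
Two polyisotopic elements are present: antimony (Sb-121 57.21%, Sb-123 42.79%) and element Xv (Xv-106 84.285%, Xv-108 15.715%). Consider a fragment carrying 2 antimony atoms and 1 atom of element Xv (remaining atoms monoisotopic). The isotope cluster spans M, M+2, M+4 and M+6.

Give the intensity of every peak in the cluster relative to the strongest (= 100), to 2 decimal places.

Antimony pattern (n=2): 0.32729841 : 0.48960318 : 0.18309841
Element Xv pattern (n=1): 0.84285 : 0.15715
Convolve the two distributions (both contribute in 2-u steps):
  M: 0.32729841×0.84285 = 0.275863
  M+2: 0.32729841×0.15715 + 0.48960318×0.84285 = 0.464097
  M+4: 0.48960318×0.15715 + 0.18309841×0.84285 = 0.231266
  M+6: 0.18309841×0.15715 = 0.028774
Scale to base peak (0.464097) = 100: 59.44 : 100.00 : 49.83 : 6.20

59.44 : 100.00 : 49.83 : 6.20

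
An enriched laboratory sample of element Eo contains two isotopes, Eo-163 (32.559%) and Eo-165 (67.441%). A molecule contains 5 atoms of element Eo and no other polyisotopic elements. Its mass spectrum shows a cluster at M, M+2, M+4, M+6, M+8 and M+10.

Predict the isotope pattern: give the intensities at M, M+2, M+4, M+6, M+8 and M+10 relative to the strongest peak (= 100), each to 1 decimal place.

The 5 Eo atoms are independent, so intensities follow the terms of (0.32559 + 0.67441)^5.
P(M) = 0.32559^5 = 0.003659
P(M+2) = 5 × 0.32559^4 × 0.67441^1 = 0.037895
P(M+4) = 10 × 0.32559^3 × 0.67441^2 = 0.156986
P(M+6) = 10 × 0.32559^2 × 0.67441^3 = 0.325173
P(M+8) = 5 × 0.32559^1 × 0.67441^4 = 0.336773
P(M+10) = 0.67441^5 = 0.139515
The M+8 peak is largest (0.336773); scaling to 100 gives 1.1 : 11.3 : 46.6 : 96.6 : 100.0 : 41.4.

1.1 : 11.3 : 46.6 : 96.6 : 100.0 : 41.4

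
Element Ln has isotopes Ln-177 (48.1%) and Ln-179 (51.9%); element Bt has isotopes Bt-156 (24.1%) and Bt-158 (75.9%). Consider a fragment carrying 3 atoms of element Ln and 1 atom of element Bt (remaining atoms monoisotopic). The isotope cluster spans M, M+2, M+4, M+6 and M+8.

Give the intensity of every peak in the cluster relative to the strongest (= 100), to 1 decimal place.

7.3 : 46.7 : 100.0 : 89.5 : 28.9

Element Ln pattern (n=3): 0.11128464 : 0.36022908 : 0.38868792 : 0.13979836
Element Bt pattern (n=1): 0.2410 : 0.7590
Convolve the two distributions (both contribute in 2-u steps):
  M: 0.11128464×0.2410 = 0.026820
  M+2: 0.11128464×0.7590 + 0.36022908×0.2410 = 0.171280
  M+4: 0.36022908×0.7590 + 0.38868792×0.2410 = 0.367088
  M+6: 0.38868792×0.7590 + 0.13979836×0.2410 = 0.328706
  M+8: 0.13979836×0.7590 = 0.106107
Scale to base peak (0.367088) = 100: 7.3 : 46.7 : 100.0 : 89.5 : 28.9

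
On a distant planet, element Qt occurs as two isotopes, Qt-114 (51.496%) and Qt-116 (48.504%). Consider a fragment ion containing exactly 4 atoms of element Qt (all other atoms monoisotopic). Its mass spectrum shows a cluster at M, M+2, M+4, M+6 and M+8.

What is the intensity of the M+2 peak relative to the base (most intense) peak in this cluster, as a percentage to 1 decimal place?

70.8%

(0.51496 + 0.48504)^4 gives M 0.0703, M+2 0.2649, M+4 0.3743, M+6 0.2351, M+8 0.0553; the largest is M+4.
P(M+4) = C(4,2) × 0.51496^2 × 0.48504^2 = 6 × 0.2651838 × 0.2352638 = 0.374329 (base)
P(M+2) = C(4,1) × 0.51496^3 × 0.48504^1 = 4 × 0.13655905 × 0.48504 = 0.264946
Relative intensity = 0.264946 / 0.374329 × 100 = 70.8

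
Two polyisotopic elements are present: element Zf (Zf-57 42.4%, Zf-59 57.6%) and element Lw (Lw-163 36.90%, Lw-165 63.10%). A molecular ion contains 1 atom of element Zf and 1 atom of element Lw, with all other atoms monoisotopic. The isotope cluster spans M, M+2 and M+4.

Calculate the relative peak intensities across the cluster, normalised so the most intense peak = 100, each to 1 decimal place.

32.6 : 100.0 : 75.7

Element Zf pattern (n=1): 0.4240 : 0.5760
Element Lw pattern (n=1): 0.3690 : 0.6310
Convolve the two distributions (both contribute in 2-u steps):
  M: 0.4240×0.3690 = 0.156456
  M+2: 0.4240×0.6310 + 0.5760×0.3690 = 0.480088
  M+4: 0.5760×0.6310 = 0.363456
Scale to base peak (0.480088) = 100: 32.6 : 100.0 : 75.7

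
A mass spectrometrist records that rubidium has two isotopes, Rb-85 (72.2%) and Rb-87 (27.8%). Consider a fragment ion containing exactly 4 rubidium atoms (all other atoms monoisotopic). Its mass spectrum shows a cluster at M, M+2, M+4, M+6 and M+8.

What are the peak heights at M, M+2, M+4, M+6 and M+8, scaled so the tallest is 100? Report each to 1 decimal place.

The 4 Rb atoms are independent, so intensities follow the terms of (0.722 + 0.278)^4.
P(M) = 0.722^4 = 0.271737
P(M+2) = 4 × 0.722^3 × 0.278^1 = 0.418520
P(M+4) = 6 × 0.722^2 × 0.278^2 = 0.241721
P(M+6) = 4 × 0.722^1 × 0.278^3 = 0.062049
P(M+8) = 0.278^4 = 0.005973
The M+2 peak is largest (0.418520); scaling to 100 gives 64.9 : 100.0 : 57.8 : 14.8 : 1.4.

64.9 : 100.0 : 57.8 : 14.8 : 1.4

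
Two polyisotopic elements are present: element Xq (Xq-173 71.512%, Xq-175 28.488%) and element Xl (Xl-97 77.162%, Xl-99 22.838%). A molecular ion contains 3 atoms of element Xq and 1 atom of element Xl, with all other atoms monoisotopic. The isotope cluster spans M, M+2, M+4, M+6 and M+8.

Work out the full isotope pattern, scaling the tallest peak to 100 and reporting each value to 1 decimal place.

67.1 : 100.0 : 55.7 : 13.7 : 1.3

Element Xq pattern (n=3): 0.36570995 : 0.43706 : 0.17411015 : 0.0231199
Element Xl pattern (n=1): 0.77162 : 0.22838
Convolve the two distributions (both contribute in 2-u steps):
  M: 0.36570995×0.77162 = 0.282189
  M+2: 0.36570995×0.22838 + 0.43706×0.77162 = 0.420765
  M+4: 0.43706×0.22838 + 0.17411015×0.77162 = 0.234163
  M+6: 0.17411015×0.22838 + 0.0231199×0.77162 = 0.057603
  M+8: 0.0231199×0.22838 = 0.005280
Scale to base peak (0.420765) = 100: 67.1 : 100.0 : 55.7 : 13.7 : 1.3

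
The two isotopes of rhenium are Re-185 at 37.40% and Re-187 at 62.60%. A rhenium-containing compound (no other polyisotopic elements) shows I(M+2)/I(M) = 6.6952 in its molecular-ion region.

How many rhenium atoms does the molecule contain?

4

For n independent Re atoms, I(M+2)/I(M) = n · (abundance Re-187) / (abundance Re-185) = n · 0.6260/0.3740.
n = 6.6952 × 0.3740/0.6260 = 4.00 ≈ 4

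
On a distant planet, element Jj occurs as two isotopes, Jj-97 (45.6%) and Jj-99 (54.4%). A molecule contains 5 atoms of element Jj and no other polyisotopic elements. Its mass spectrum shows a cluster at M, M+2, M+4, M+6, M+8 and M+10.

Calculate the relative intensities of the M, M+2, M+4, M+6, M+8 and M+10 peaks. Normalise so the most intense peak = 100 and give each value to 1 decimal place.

Expanding (0.456 + 0.544)^5:
P(M) = 0.456^5 = 0.019716
P(M+2) = 5 × 0.456^4 × 0.544^1 = 0.117606
P(M+4) = 10 × 0.456^3 × 0.544^2 = 0.280603
P(M+6) = 10 × 0.456^2 × 0.544^3 = 0.334754
P(M+8) = 5 × 0.456^1 × 0.544^4 = 0.199678
P(M+10) = 0.544^5 = 0.047642
The M+6 peak is largest (0.334754); scaling to 100 gives 5.9 : 35.1 : 83.8 : 100.0 : 59.6 : 14.2.

5.9 : 35.1 : 83.8 : 100.0 : 59.6 : 14.2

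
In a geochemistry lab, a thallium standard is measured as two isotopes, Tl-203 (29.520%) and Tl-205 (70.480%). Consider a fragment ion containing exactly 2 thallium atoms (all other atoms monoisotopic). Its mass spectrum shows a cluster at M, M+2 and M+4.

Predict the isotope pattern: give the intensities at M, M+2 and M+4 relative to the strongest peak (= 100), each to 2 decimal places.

17.54 : 83.77 : 100.00

Each Tl atom is independently Tl-203 (p = 0.29520) or Tl-205 (q = 0.70480); the cluster is the binomial expansion (p + q)^2.
P(M) = 0.29520^2 = 0.087143
P(M+2) = 2 × 0.29520^1 × 0.70480^1 = 0.416114
P(M+4) = 0.70480^2 = 0.496743
The M+4 peak is largest (0.496743); scaling to 100 gives 17.54 : 83.77 : 100.00.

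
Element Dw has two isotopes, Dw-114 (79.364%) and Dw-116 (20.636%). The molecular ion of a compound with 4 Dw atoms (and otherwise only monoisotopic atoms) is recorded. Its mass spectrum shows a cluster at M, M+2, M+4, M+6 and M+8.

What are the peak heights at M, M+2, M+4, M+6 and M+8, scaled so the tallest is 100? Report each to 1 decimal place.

The 4 Dw atoms are independent, so intensities follow the terms of (0.79364 + 0.20636)^4.
P(M) = 0.79364^4 = 0.396729
P(M+2) = 4 × 0.79364^3 × 0.20636^1 = 0.412626
P(M+4) = 6 × 0.79364^2 × 0.20636^2 = 0.160935
P(M+6) = 4 × 0.79364^1 × 0.20636^3 = 0.027897
P(M+8) = 0.20636^4 = 0.001813
The M+2 peak is largest (0.412626); scaling to 100 gives 96.1 : 100.0 : 39.0 : 6.8 : 0.4.

96.1 : 100.0 : 39.0 : 6.8 : 0.4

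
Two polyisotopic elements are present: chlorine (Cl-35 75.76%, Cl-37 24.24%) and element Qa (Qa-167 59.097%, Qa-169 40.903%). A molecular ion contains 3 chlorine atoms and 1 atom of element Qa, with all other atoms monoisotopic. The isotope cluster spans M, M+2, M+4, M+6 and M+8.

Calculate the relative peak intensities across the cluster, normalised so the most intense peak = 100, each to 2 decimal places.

Chlorine pattern (n=3): 0.4348304 : 0.41738208 : 0.13354464 : 0.01424288
Element Qa pattern (n=1): 0.59097 : 0.40903
Convolve the two distributions (both contribute in 2-u steps):
  M: 0.4348304×0.59097 = 0.256972
  M+2: 0.4348304×0.40903 + 0.41738208×0.59097 = 0.424519
  M+4: 0.41738208×0.40903 + 0.13354464×0.59097 = 0.249643
  M+6: 0.13354464×0.40903 + 0.01424288×0.59097 = 0.063041
  M+8: 0.01424288×0.40903 = 0.005826
Scale to base peak (0.424519) = 100: 60.53 : 100.00 : 58.81 : 14.85 : 1.37

60.53 : 100.00 : 58.81 : 14.85 : 1.37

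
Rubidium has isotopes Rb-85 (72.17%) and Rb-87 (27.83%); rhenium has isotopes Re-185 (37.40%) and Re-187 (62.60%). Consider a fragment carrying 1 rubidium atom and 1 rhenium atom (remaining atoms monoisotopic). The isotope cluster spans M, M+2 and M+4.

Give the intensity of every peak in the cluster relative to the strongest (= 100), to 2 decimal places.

Rubidium pattern (n=1): 0.7217 : 0.2783
Rhenium pattern (n=1): 0.3740 : 0.6260
Convolve the two distributions (both contribute in 2-u steps):
  M: 0.7217×0.3740 = 0.269916
  M+2: 0.7217×0.6260 + 0.2783×0.3740 = 0.555868
  M+4: 0.2783×0.6260 = 0.174216
Scale to base peak (0.555868) = 100: 48.56 : 100.00 : 31.34

48.56 : 100.00 : 31.34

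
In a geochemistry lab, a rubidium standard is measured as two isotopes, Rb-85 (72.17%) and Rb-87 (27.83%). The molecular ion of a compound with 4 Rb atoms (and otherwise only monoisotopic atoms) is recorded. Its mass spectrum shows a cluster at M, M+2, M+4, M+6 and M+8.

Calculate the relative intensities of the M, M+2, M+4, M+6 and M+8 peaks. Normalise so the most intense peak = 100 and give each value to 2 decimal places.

64.83 : 100.00 : 57.84 : 14.87 : 1.43

Each Rb atom is independently Rb-85 (p = 0.7217) or Rb-87 (q = 0.2783); the cluster is the binomial expansion (p + q)^4.
P(M) = 0.7217^4 = 0.271286
P(M+2) = 4 × 0.7217^3 × 0.2783^1 = 0.418450
P(M+4) = 6 × 0.7217^2 × 0.2783^2 = 0.242042
P(M+6) = 4 × 0.7217^1 × 0.2783^3 = 0.062224
P(M+8) = 0.2783^4 = 0.005999
The M+2 peak is largest (0.418450); scaling to 100 gives 64.83 : 100.00 : 57.84 : 14.87 : 1.43.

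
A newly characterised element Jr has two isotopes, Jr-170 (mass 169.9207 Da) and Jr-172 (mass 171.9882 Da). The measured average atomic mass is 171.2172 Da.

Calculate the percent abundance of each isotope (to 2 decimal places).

Jr-170: 37.29%, Jr-172: 62.71%

With x = fraction of Jr-170 (so Jr-172 is 1 − x):
169.9207·x + 171.9882·(1 − x) = 171.2172
(169.9207 − 171.9882)·x = 171.2172 − 171.9882
x = -0.7710 / -2.0675 = 0.37291 → 37.29% Jr-170, 62.71% Jr-172.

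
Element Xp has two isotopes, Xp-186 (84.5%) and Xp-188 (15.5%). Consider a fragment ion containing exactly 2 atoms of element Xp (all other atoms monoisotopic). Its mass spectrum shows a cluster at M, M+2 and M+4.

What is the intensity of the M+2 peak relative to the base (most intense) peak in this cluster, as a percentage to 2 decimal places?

36.69%

Binomial terms of (0.845 + 0.155)^2: M 0.7140, M+2 0.2620, M+4 0.0240 → M is the base peak.
P(M) = C(2,0) × 0.845^2 × 0.155^0 = 1 × 0.714025 × 1.0000 = 0.714025 (base)
P(M+2) = C(2,1) × 0.845^1 × 0.155^1 = 2 × 0.8450 × 0.1550 = 0.261950
Relative intensity = 0.261950 / 0.714025 × 100 = 36.69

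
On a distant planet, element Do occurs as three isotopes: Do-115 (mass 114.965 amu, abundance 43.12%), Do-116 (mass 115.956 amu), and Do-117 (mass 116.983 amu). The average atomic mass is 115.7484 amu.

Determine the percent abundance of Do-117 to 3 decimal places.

Let x and y be the fractions of Do-116 and Do-117. Then x + y = 1 − 0.4312 = 0.5688 and 115.956x + 116.983y = 115.7484 − 0.4312×114.965 = 66.175492.
Substituting: 115.956x + 116.983(0.5688 − x) = 66.175492
(115.956 − 116.983)x = -0.3644384  ⇒  x = 0.35486, y = 0.21394
Do-116: 35.486%, Do-117: 21.394%.

21.394%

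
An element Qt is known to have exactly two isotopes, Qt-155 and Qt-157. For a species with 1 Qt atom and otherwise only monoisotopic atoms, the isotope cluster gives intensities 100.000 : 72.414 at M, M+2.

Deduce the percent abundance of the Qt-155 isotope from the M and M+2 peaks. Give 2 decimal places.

Write p for the Qt-155 fraction. I(M+2)/I(M) = [C(1,1)·p^0·(1−p)] / p^1 = 1·(1−p)/p = 72.414/100.000 = 0.7241
(1−p)/p = 0.7241/1 = 0.7241  ⇒  p = 1/(1 + 0.7241) = 0.5800
Qt-155: 58.00%, Qt-157: 42.00%.

58.00%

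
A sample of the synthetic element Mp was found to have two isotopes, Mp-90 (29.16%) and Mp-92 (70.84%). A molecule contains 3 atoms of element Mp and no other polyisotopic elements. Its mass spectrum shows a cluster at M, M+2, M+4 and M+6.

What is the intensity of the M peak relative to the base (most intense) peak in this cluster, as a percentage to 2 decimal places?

(0.2916 + 0.7084)^3 gives M 0.0248, M+2 0.1807, M+4 0.4390, M+6 0.3555; the largest is M+4.
P(M+4) = C(3,2) × 0.2916^1 × 0.7084^2 = 3 × 0.2916 × 0.50183056 = 0.439001 (base)
P(M) = C(3,0) × 0.2916^3 × 0.7084^0 = 1 × 0.02479491 × 1.0000 = 0.024795
Relative intensity = 0.024795 / 0.439001 × 100 = 5.65

5.65%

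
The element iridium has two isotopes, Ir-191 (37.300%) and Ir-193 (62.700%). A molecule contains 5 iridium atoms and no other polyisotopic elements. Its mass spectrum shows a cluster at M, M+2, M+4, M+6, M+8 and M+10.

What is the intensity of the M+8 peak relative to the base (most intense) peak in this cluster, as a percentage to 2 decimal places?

(0.37300 + 0.62700)^5 gives M 0.0072, M+2 0.0607, M+4 0.2040, M+6 0.3429, M+8 0.2882, M+10 0.0969; the largest is M+6.
P(M+6) = C(5,3) × 0.37300^2 × 0.62700^3 = 10 × 0.139129 × 0.24649188 = 0.342942 (base)
P(M+8) = C(5,4) × 0.37300^1 × 0.62700^4 = 5 × 0.3730 × 0.15455041 = 0.288237
Relative intensity = 0.288237 / 0.342942 × 100 = 84.05

84.05%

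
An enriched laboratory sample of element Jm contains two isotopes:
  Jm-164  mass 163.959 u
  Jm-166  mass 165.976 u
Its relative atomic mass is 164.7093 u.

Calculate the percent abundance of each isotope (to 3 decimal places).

Jm-164: 62.801%, Jm-166: 37.199%

With x = fraction of Jm-164 (so Jm-166 is 1 − x):
163.959·x + 165.976·(1 − x) = 164.7093
(163.959 − 165.976)·x = 164.7093 − 165.976
x = -1.2667 / -2.017 = 0.62801 → 62.801% Jm-164, 37.199% Jm-166.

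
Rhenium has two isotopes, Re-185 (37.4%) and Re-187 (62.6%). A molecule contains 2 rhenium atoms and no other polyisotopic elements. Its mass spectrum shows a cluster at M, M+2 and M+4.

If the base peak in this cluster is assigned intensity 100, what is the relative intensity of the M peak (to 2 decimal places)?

(0.374 + 0.626)^2 gives M 0.1399, M+2 0.4682, M+4 0.3919; the largest is M+2.
P(M+2) = C(2,1) × 0.374^1 × 0.626^1 = 2 × 0.3740 × 0.6260 = 0.468248 (base)
P(M) = C(2,0) × 0.374^2 × 0.626^0 = 1 × 0.139876 × 1.0000 = 0.139876
Relative intensity = 0.139876 / 0.468248 × 100 = 29.87

29.87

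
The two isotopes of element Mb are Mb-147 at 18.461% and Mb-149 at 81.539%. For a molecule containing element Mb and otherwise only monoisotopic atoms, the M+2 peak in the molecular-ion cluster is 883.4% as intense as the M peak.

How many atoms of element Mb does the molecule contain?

2

The M+2/M ratio from n Mb atoms is n · q/p = n · 0.81539/0.18461.
n = 8.834 × 0.18461/0.81539 = 2.00 ≈ 2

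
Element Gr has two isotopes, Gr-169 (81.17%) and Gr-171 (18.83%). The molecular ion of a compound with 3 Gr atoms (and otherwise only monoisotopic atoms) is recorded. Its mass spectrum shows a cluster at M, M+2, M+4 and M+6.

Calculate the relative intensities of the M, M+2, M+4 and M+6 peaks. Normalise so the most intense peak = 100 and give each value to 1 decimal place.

Expanding (0.8117 + 0.1883)^3:
P(M) = 0.8117^3 = 0.534794
P(M+2) = 3 × 0.8117^2 × 0.1883^1 = 0.372188
P(M+4) = 3 × 0.8117^1 × 0.1883^2 = 0.086341
P(M+6) = 0.1883^3 = 0.006677
The M peak is largest (0.534794); scaling to 100 gives 100.0 : 69.6 : 16.1 : 1.2.

100.0 : 69.6 : 16.1 : 1.2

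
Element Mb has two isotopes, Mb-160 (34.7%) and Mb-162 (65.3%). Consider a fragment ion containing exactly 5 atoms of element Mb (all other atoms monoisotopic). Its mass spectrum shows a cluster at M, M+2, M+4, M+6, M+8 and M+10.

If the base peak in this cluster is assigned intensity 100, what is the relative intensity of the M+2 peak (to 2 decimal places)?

Term probabilities: M 0.0050, M+2 0.0473, M+4 0.1782, M+6 0.3353, M+8 0.3155, M+10 0.1187. Base peak = M+6.
P(M+6) = C(5,3) × 0.347^2 × 0.653^3 = 10 × 0.120409 × 0.27844508 = 0.335273 (base)
P(M+2) = C(5,1) × 0.347^4 × 0.653^1 = 5 × 0.01449833 × 0.6530 = 0.047337
Relative intensity = 0.047337 / 0.335273 × 100 = 14.12

14.12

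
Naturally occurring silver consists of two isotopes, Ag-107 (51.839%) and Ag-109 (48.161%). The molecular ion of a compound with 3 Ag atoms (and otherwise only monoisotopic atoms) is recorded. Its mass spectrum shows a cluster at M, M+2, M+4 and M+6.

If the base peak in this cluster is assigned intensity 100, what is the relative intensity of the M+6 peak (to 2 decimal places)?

28.77

Binomial terms of (0.51839 + 0.48161)^3: M 0.1393, M+2 0.3883, M+4 0.3607, M+6 0.1117 → M+2 is the base peak.
P(M+2) = C(3,1) × 0.51839^2 × 0.48161^1 = 3 × 0.26872819 × 0.48161 = 0.388267 (base)
P(M+6) = C(3,3) × 0.51839^0 × 0.48161^3 = 1 × 1.0000 × 0.11170857 = 0.111709
Relative intensity = 0.111709 / 0.388267 × 100 = 28.77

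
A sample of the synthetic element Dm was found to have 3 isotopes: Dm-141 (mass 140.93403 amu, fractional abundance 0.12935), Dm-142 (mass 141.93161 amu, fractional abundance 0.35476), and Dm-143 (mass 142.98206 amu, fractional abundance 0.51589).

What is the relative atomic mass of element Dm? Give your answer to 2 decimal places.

142.34 amu

The abundance-weighted mean is 0.12935 × 140.93403 + 0.35476 × 141.93161 + 0.51589 × 142.98206
= 18.229817 + 50.351658 + 73.763015 = 142.344490 amu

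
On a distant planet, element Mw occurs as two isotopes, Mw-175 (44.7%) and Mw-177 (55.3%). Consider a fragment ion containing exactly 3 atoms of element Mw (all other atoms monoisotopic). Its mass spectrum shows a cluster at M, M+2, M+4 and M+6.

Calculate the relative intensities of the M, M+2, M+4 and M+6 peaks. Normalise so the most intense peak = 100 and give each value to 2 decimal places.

Each Mw atom is independently Mw-175 (p = 0.447) or Mw-177 (q = 0.553); the cluster is the binomial expansion (p + q)^3.
P(M) = 0.447^3 = 0.089315
P(M+2) = 3 × 0.447^2 × 0.553^1 = 0.331483
P(M+4) = 3 × 0.447^1 × 0.553^2 = 0.410090
P(M+6) = 0.553^3 = 0.169112
The M+4 peak is largest (0.410090); scaling to 100 gives 21.78 : 80.83 : 100.00 : 41.24.

21.78 : 80.83 : 100.00 : 41.24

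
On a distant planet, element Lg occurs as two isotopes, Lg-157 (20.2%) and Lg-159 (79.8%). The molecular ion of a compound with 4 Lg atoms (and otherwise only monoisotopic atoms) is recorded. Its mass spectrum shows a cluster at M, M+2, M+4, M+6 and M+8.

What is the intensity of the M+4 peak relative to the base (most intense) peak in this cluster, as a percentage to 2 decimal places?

Term probabilities: M 0.0017, M+2 0.0263, M+4 0.1559, M+6 0.4106, M+8 0.4055. Base peak = M+6.
P(M+6) = C(4,3) × 0.202^1 × 0.798^3 = 4 × 0.2020 × 0.50816959 = 0.410601 (base)
P(M+4) = C(4,2) × 0.202^2 × 0.798^2 = 6 × 0.040804 × 0.636804 = 0.155905
Relative intensity = 0.155905 / 0.410601 × 100 = 37.97

37.97%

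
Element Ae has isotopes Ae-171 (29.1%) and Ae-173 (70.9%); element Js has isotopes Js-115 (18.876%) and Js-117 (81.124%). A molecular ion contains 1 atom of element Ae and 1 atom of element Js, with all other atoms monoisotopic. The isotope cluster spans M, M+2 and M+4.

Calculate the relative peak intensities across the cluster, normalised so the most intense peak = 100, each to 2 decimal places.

9.55 : 64.31 : 100.00

Element Ae pattern (n=1): 0.2910 : 0.7090
Element Js pattern (n=1): 0.18876 : 0.81124
Convolve the two distributions (both contribute in 2-u steps):
  M: 0.2910×0.18876 = 0.054929
  M+2: 0.2910×0.81124 + 0.7090×0.18876 = 0.369902
  M+4: 0.7090×0.81124 = 0.575169
Scale to base peak (0.575169) = 100: 9.55 : 64.31 : 100.00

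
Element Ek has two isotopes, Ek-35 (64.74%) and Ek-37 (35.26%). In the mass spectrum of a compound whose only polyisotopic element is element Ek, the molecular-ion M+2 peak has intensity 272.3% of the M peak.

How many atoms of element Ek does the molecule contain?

5

With n Ek atoms, P(M+2)/P(M) = C(n,1)·p^(n−1)q / p^n = n·q/p = n · 0.3526/0.6474.
n = 2.723 × 0.6474/0.3526 = 5.00 ≈ 5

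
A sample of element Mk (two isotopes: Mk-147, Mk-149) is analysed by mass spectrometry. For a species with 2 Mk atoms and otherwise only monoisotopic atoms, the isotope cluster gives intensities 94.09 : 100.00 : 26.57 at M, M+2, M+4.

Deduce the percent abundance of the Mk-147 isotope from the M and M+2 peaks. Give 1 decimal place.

Let p = fractional abundance of Mk-147. I(M+2)/I(M) = [C(2,1)·p^1·(1−p)] / p^2 = 2·(1−p)/p = 100.00/94.09 = 1.0628
(1−p)/p = 1.0628/2 = 0.5314  ⇒  p = 1/(1 + 0.5314) = 0.6530
Mk-147: 65.3%, Mk-149: 34.7%.

65.3%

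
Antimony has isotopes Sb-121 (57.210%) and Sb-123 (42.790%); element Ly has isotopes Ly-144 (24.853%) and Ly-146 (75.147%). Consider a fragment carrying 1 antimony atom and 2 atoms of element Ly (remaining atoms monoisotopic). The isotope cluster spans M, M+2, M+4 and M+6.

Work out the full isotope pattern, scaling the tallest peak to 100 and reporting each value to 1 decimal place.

7.3 : 49.7 : 100.0 : 50.0

Antimony pattern (n=1): 0.5721 : 0.4279
Element Ly pattern (n=2): 0.06176716 : 0.37352568 : 0.56470716
Convolve the two distributions (both contribute in 2-u steps):
  M: 0.5721×0.06176716 = 0.035337
  M+2: 0.5721×0.37352568 + 0.4279×0.06176716 = 0.240124
  M+4: 0.5721×0.56470716 + 0.4279×0.37352568 = 0.482901
  M+6: 0.4279×0.56470716 = 0.241638
Scale to base peak (0.482901) = 100: 7.3 : 49.7 : 100.0 : 50.0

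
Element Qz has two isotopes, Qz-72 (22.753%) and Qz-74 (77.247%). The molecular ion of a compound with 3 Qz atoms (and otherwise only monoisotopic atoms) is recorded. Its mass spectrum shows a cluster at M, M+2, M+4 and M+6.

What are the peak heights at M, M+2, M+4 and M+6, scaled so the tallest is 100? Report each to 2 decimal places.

Expanding (0.22753 + 0.77247)^3:
P(M) = 0.22753^3 = 0.011779
P(M+2) = 3 × 0.22753^2 × 0.77247^1 = 0.119972
P(M+4) = 3 × 0.22753^1 × 0.77247^2 = 0.407308
P(M+6) = 0.77247^3 = 0.460940
The M+6 peak is largest (0.460940); scaling to 100 gives 2.56 : 26.03 : 88.36 : 100.00.

2.56 : 26.03 : 88.36 : 100.00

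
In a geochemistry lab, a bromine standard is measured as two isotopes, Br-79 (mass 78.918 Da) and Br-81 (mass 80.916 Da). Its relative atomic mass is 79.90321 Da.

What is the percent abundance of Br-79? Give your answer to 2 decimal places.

50.69%

Writing the weighted mean with unknown fraction x of Br-79:
78.918·x + 80.916·(1 − x) = 79.90321
(78.918 − 80.916)·x = 79.90321 − 80.916
x = -1.01279 / -1.998 = 0.50690 → 50.69% Br-79, 49.31% Br-81.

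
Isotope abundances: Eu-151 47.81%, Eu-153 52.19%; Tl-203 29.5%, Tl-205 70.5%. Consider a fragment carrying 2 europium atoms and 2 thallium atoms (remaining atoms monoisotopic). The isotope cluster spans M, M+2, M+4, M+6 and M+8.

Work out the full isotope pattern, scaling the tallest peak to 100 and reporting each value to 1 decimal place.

5.5 : 38.3 : 95.4 : 100.0 : 37.5

Europium pattern (n=2): 0.22857961 : 0.49904078 : 0.27237961
Thallium pattern (n=2): 0.087025 : 0.41595 : 0.497025
Convolve the two distributions (both contribute in 2-u steps):
  M: 0.22857961×0.087025 = 0.019892
  M+2: 0.22857961×0.41595 + 0.49904078×0.087025 = 0.138507
  M+4: 0.22857961×0.497025 + 0.49904078×0.41595 + 0.27237961×0.087025 = 0.344890
  M+6: 0.49904078×0.497025 + 0.27237961×0.41595 = 0.361332
  M+8: 0.27237961×0.497025 = 0.135379
Scale to base peak (0.361332) = 100: 5.5 : 38.3 : 95.4 : 100.0 : 37.5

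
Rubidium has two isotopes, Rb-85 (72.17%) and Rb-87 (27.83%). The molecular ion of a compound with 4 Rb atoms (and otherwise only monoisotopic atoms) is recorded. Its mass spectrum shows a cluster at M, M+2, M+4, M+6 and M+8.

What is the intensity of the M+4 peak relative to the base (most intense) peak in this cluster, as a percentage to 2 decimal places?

Binomial terms of (0.7217 + 0.2783)^4: M 0.2713, M+2 0.4184, M+4 0.2420, M+6 0.0622, M+8 0.0060 → M+2 is the base peak.
P(M+2) = C(4,1) × 0.7217^3 × 0.2783^1 = 4 × 0.37589809 × 0.2783 = 0.418450 (base)
P(M+4) = C(4,2) × 0.7217^2 × 0.2783^2 = 6 × 0.52085089 × 0.07745089 = 0.242042
Relative intensity = 0.242042 / 0.418450 × 100 = 57.84

57.84%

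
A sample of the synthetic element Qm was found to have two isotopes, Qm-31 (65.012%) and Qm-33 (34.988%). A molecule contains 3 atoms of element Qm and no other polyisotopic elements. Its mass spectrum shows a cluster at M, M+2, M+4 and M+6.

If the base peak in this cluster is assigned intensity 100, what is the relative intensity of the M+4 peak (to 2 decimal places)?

Term probabilities: M 0.2748, M+2 0.4436, M+4 0.2388, M+6 0.0428. Base peak = M+2.
P(M+2) = C(3,1) × 0.65012^2 × 0.34988^1 = 3 × 0.42265601 × 0.34988 = 0.443637 (base)
P(M+4) = C(3,2) × 0.65012^1 × 0.34988^2 = 3 × 0.65012 × 0.12241601 = 0.238755
Relative intensity = 0.238755 / 0.443637 × 100 = 53.82

53.82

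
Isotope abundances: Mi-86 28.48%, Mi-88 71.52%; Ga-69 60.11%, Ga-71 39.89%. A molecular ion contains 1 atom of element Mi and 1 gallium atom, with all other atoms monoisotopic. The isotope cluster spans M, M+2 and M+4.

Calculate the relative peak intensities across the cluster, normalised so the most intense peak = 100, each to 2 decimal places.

31.50 : 100.00 : 52.49

Element Mi pattern (n=1): 0.2848 : 0.7152
Gallium pattern (n=1): 0.6011 : 0.3989
Convolve the two distributions (both contribute in 2-u steps):
  M: 0.2848×0.6011 = 0.171193
  M+2: 0.2848×0.3989 + 0.7152×0.6011 = 0.543513
  M+4: 0.7152×0.3989 = 0.285293
Scale to base peak (0.543513) = 100: 31.50 : 100.00 : 52.49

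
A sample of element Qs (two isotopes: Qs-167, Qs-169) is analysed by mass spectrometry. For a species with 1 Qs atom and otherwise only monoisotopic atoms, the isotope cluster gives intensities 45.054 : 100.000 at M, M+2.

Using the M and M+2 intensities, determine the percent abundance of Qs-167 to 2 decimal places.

If p is the fraction of Qs that is Qs-167, then I(M+2)/I(M) = [C(1,1)·p^0·(1−p)] / p^1 = 1·(1−p)/p = 100.000/45.054 = 2.2196
(1−p)/p = 2.2196/1 = 2.2196  ⇒  p = 1/(1 + 2.2196) = 0.3106
Qs-167: 31.06%, Qs-169: 68.94%.

31.06%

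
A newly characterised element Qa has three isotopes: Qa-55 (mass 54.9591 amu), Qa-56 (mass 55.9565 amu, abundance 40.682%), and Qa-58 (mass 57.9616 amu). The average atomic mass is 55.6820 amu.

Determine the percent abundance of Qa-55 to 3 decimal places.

48.756%

The remaining 59.318% is split between Qa-55 (fraction x) and Qa-58 (fraction 0.59318 − x).
Substituting: 54.9591x + 57.9616(0.59318 − x) = 32.91777667
(54.9591 − 57.9616)x = -1.463885218  ⇒  x = 0.48756, y = 0.10562
Qa-55: 48.756%, Qa-58: 10.562%.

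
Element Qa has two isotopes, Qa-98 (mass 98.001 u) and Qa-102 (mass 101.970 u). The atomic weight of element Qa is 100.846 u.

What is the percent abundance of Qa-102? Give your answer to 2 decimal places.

With x = fraction of Qa-98 (so Qa-102 is 1 − x):
98.001·x + 101.970·(1 − x) = 100.846
(98.001 − 101.970)·x = 100.846 − 101.970
x = -1.124 / -3.969 = 0.28319 → 28.32% Qa-98, 71.68% Qa-102.

71.68%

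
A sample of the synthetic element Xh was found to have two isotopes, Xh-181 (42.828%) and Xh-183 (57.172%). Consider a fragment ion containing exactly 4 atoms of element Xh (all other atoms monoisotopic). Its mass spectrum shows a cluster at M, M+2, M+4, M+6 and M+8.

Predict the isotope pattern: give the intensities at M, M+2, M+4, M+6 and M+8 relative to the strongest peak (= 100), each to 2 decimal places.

9.35 : 49.94 : 100.00 : 88.99 : 29.70

Each Xh atom is independently Xh-181 (p = 0.42828) or Xh-183 (q = 0.57172); the cluster is the binomial expansion (p + q)^4.
P(M) = 0.42828^4 = 0.033644
P(M+2) = 4 × 0.42828^3 × 0.57172^1 = 0.179650
P(M+4) = 6 × 0.42828^2 × 0.57172^2 = 0.359727
P(M+6) = 4 × 0.42828^1 × 0.57172^3 = 0.320139
P(M+8) = 0.57172^4 = 0.106840
The M+4 peak is largest (0.359727); scaling to 100 gives 9.35 : 49.94 : 100.00 : 88.99 : 29.70.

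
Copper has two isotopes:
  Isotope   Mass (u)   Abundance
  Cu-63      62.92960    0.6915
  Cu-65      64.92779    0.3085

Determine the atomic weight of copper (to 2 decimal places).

Weight each isotope mass by its fractional abundance: 0.6915 × 62.92960 + 0.3085 × 64.92779
= 43.515818 + 20.030223 = 63.546041 u

63.55 u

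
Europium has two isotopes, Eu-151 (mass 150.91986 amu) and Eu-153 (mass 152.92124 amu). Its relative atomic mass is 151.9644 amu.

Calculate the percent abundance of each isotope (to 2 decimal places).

Writing the weighted mean with unknown fraction x of Eu-151:
150.91986·x + 152.92124·(1 − x) = 151.9644
(150.91986 − 152.92124)·x = 151.9644 − 152.92124
x = -0.95684 / -2.00138 = 0.47809 → 47.81% Eu-151, 52.19% Eu-153.

Eu-151: 47.81%, Eu-153: 52.19%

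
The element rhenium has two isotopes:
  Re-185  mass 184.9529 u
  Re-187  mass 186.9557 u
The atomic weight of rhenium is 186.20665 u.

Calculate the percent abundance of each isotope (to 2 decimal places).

With x = fraction of Re-185 (so Re-187 is 1 − x):
184.9529·x + 186.9557·(1 − x) = 186.20665
(184.9529 − 186.9557)·x = 186.20665 − 186.9557
x = -0.74905 / -2.0028 = 0.37400 → 37.40% Re-185, 62.60% Re-187.

Re-185: 37.40%, Re-187: 62.60%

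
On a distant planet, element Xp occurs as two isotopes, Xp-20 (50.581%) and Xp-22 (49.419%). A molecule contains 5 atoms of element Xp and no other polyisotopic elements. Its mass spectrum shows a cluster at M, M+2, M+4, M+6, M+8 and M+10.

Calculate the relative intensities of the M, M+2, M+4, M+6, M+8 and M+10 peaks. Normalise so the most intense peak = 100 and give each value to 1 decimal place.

Expanding (0.50581 + 0.49419)^5:
P(M) = 0.50581^5 = 0.033108
P(M+2) = 5 × 0.50581^4 × 0.49419^1 = 0.161739
P(M+4) = 10 × 0.50581^3 × 0.49419^2 = 0.316046
P(M+6) = 10 × 0.50581^2 × 0.49419^3 = 0.308785
P(M+8) = 5 × 0.50581^1 × 0.49419^4 = 0.150846
P(M+10) = 0.49419^5 = 0.029476
The M+4 peak is largest (0.316046); scaling to 100 gives 10.5 : 51.2 : 100.0 : 97.7 : 47.7 : 9.3.

10.5 : 51.2 : 100.0 : 97.7 : 47.7 : 9.3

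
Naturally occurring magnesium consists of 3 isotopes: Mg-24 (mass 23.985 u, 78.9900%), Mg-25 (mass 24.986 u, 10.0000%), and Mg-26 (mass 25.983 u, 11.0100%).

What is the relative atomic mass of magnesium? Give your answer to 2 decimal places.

Ar = Σ fᵢ·mᵢ = 0.789900 × 23.985 + 0.100000 × 24.986 + 0.110100 × 25.983
= 18.9458 + 2.4986 + 2.8607 = 24.3051 u

24.31 u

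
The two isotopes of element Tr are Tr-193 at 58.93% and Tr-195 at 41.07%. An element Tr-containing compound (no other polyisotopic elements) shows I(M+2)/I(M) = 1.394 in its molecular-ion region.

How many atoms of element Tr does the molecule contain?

2

For n independent Tr atoms, I(M+2)/I(M) = n · (abundance Tr-195) / (abundance Tr-193) = n · 0.4107/0.5893.
n = 1.394 × 0.5893/0.4107 = 2.00 ≈ 2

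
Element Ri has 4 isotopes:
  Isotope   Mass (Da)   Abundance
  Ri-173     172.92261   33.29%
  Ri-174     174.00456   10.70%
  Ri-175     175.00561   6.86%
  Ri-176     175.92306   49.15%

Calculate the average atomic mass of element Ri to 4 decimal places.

174.6560 Da

The abundance-weighted mean is 0.3329 × 172.92261 + 0.1070 × 174.00456 + 0.0686 × 175.00561 + 0.4915 × 175.92306
= 57.565937 + 18.618488 + 12.005385 + 86.466184 = 174.655994 Da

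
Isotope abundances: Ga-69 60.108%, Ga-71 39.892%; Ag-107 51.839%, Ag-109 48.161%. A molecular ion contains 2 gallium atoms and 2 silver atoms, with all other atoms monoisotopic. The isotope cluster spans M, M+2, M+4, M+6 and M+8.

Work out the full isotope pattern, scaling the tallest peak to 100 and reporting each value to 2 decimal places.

26.53 : 84.50 : 100.00 : 52.10 : 10.08

Gallium pattern (n=2): 0.36129717 : 0.47956567 : 0.15913717
Silver pattern (n=2): 0.26872819 : 0.49932362 : 0.23194819
Convolve the two distributions (both contribute in 2-u steps):
  M: 0.36129717×0.26872819 = 0.097091
  M+2: 0.36129717×0.49932362 + 0.47956567×0.26872819 = 0.309277
  M+4: 0.36129717×0.23194819 + 0.47956567×0.49932362 + 0.15913717×0.26872819 = 0.366025
  M+6: 0.47956567×0.23194819 + 0.15913717×0.49932362 = 0.190695
  M+8: 0.15913717×0.23194819 = 0.036912
Scale to base peak (0.366025) = 100: 26.53 : 84.50 : 100.00 : 52.10 : 10.08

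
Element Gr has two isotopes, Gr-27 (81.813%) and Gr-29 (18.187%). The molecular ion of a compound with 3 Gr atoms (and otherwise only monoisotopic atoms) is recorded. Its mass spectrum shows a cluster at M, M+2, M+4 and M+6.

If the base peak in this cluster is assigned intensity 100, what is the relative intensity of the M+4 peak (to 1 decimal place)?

(0.81813 + 0.18187)^3 gives M 0.5476, M+2 0.3652, M+4 0.0812, M+6 0.0060; the largest is M.
P(M) = C(3,0) × 0.81813^3 × 0.18187^0 = 1 × 0.54760443 × 1.0000 = 0.547604 (base)
P(M+4) = C(3,2) × 0.81813^1 × 0.18187^2 = 3 × 0.81813 × 0.0330767 = 0.081183
Relative intensity = 0.081183 / 0.547604 × 100 = 14.8

14.8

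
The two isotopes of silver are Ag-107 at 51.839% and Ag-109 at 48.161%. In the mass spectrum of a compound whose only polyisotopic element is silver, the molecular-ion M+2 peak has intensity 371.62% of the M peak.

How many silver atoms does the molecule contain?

For n independent Ag atoms, I(M+2)/I(M) = n · (abundance Ag-109) / (abundance Ag-107) = n · 0.48161/0.51839.
n = 3.7162 × 0.51839/0.48161 = 4.00 ≈ 4

4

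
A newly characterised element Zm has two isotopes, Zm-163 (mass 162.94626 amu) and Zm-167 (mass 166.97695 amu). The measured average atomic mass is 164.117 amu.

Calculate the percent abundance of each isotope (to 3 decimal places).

Zm-163: 70.954%, Zm-167: 29.046%

With x = fraction of Zm-163 (so Zm-167 is 1 − x):
162.94626·x + 166.97695·(1 − x) = 164.117
(162.94626 − 166.97695)·x = 164.117 − 166.97695
x = -2.85995 / -4.03069 = 0.70954 → 70.954% Zm-163, 29.046% Zm-167.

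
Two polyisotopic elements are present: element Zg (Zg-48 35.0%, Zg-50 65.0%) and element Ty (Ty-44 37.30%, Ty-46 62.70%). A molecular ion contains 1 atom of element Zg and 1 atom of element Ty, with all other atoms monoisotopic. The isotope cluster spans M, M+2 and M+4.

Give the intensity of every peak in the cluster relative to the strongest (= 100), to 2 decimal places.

28.26 : 100.00 : 88.23

Element Zg pattern (n=1): 0.3500 : 0.6500
Element Ty pattern (n=1): 0.3730 : 0.6270
Convolve the two distributions (both contribute in 2-u steps):
  M: 0.3500×0.3730 = 0.130550
  M+2: 0.3500×0.6270 + 0.6500×0.3730 = 0.461900
  M+4: 0.6500×0.6270 = 0.407550
Scale to base peak (0.461900) = 100: 28.26 : 100.00 : 88.23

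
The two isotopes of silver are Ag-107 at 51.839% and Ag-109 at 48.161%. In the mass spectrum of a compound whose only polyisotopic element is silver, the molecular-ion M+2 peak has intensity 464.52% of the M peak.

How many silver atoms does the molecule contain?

5

With n Ag atoms, P(M+2)/P(M) = C(n,1)·p^(n−1)q / p^n = n·q/p = n · 0.48161/0.51839.
n = 4.6452 × 0.51839/0.48161 = 5.00 ≈ 5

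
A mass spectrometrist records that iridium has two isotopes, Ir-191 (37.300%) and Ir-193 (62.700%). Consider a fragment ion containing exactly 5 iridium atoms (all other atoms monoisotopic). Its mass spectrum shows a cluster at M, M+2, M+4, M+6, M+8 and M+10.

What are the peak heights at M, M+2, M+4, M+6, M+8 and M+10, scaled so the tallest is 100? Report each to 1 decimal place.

2.1 : 17.7 : 59.5 : 100.0 : 84.0 : 28.3

Each Ir atom is independently Ir-191 (p = 0.37300) or Ir-193 (q = 0.62700); the cluster is the binomial expansion (p + q)^5.
P(M) = 0.37300^5 = 0.007220
P(M+2) = 5 × 0.37300^4 × 0.62700^1 = 0.060684
P(M+4) = 10 × 0.37300^3 × 0.62700^2 = 0.204015
P(M+6) = 10 × 0.37300^2 × 0.62700^3 = 0.342942
P(M+8) = 5 × 0.37300^1 × 0.62700^4 = 0.288237
P(M+10) = 0.62700^5 = 0.096903
The M+6 peak is largest (0.342942); scaling to 100 gives 2.1 : 17.7 : 59.5 : 100.0 : 84.0 : 28.3.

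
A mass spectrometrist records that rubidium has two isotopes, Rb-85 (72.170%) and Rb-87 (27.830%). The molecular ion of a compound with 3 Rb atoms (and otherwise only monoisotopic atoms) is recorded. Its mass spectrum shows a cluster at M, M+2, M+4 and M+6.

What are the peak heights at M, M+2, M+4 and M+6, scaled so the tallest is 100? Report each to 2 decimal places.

86.44 : 100.00 : 38.56 : 4.96

Each Rb atom is independently Rb-85 (p = 0.72170) or Rb-87 (q = 0.27830); the cluster is the binomial expansion (p + q)^3.
P(M) = 0.72170^3 = 0.375898
P(M+2) = 3 × 0.72170^2 × 0.27830^1 = 0.434858
P(M+4) = 3 × 0.72170^1 × 0.27830^2 = 0.167689
P(M+6) = 0.27830^3 = 0.021555
The M+2 peak is largest (0.434858); scaling to 100 gives 86.44 : 100.00 : 38.56 : 4.96.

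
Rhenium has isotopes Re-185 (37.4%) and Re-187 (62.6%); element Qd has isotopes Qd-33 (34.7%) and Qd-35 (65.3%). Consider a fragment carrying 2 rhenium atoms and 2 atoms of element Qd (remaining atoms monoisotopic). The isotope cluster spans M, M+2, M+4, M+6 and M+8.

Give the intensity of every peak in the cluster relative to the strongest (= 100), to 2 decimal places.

4.46 : 31.75 : 84.57 : 100.00 : 44.29

Rhenium pattern (n=2): 0.139876 : 0.468248 : 0.391876
Element Qd pattern (n=2): 0.120409 : 0.453182 : 0.426409
Convolve the two distributions (both contribute in 2-u steps):
  M: 0.139876×0.120409 = 0.016842
  M+2: 0.139876×0.453182 + 0.468248×0.120409 = 0.119771
  M+4: 0.139876×0.426409 + 0.468248×0.453182 + 0.391876×0.120409 = 0.319031
  M+6: 0.468248×0.426409 + 0.391876×0.453182 = 0.377256
  M+8: 0.391876×0.426409 = 0.167099
Scale to base peak (0.377256) = 100: 4.46 : 31.75 : 84.57 : 100.00 : 44.29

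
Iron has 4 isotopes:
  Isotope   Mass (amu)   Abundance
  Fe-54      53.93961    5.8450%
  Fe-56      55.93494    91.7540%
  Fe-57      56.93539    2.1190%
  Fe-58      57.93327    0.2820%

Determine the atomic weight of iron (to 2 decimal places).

55.85 amu

Weight each isotope mass by its fractional abundance: 0.058450 × 53.93961 + 0.917540 × 55.93494 + 0.021190 × 56.93539 + 0.002820 × 57.93327
= 3.152770 + 51.322545 + 1.206461 + 0.163372 = 55.845148 amu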